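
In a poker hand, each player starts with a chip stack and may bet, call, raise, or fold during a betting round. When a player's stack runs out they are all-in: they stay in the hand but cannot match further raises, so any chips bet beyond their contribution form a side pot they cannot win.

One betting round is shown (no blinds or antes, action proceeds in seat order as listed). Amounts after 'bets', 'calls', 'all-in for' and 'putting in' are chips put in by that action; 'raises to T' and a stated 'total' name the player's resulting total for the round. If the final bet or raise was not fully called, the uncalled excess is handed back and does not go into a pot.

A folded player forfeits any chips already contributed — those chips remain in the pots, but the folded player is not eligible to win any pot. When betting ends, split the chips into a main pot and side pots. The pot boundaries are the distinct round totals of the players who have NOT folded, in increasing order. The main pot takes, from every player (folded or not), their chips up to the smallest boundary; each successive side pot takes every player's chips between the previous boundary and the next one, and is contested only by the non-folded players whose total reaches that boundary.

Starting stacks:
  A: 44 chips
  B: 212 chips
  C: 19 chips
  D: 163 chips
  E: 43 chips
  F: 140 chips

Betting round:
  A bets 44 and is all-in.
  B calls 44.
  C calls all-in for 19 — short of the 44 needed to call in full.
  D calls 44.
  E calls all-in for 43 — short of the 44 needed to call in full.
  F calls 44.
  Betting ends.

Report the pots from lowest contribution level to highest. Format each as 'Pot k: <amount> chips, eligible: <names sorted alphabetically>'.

Pot 1: 114 chips, eligible: A, B, C, D, E, F
Pot 2: 120 chips, eligible: A, B, D, E, F
Pot 3: 4 chips, eligible: A, B, D, F

Derivation:
Contributions: A=44, B=44, C=19, D=44, E=43, F=44
Pot levels (distinct totals of non-folded players): 19, 43, 44
Layer 1-19: 19 each from A, B, C, D, E, F = 19*6 = 114 chips; eligible A, B, C, D, E, F
Layer 20-43: 24 each from A, B, D, E, F = 24*5 = 120 chips; eligible A, B, D, E, F
Layer 44-44: 1 each from A, B, D, F = 1*4 = 4 chips; eligible A, B, D, F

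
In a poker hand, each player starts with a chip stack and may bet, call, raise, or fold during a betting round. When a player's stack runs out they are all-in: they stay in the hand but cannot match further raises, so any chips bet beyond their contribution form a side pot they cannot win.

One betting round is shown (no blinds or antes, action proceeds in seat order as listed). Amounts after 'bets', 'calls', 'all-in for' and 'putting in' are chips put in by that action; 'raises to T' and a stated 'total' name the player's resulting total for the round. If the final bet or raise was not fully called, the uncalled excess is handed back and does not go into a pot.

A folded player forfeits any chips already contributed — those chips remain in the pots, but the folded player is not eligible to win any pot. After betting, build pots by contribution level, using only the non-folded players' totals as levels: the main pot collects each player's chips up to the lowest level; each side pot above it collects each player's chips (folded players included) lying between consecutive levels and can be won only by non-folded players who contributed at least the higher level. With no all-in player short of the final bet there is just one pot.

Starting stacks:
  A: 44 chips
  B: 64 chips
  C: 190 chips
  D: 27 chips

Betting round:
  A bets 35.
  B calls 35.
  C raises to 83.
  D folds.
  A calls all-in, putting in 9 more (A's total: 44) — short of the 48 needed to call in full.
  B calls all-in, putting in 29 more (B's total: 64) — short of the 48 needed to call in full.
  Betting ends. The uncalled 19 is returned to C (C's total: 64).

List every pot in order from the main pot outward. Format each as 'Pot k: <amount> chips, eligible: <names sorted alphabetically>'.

Contributions (after 19 returned to C): A=44, B=64, C=64
Folded: D
Pot levels (distinct totals of non-folded players): 44, 64
Layer 1-44: 44 each from A, B, C = 44*3 = 132 chips; eligible A, B, C
Layer 45-64: 20 each from B, C = 20*2 = 40 chips; eligible B, C

Pot 1: 132 chips, eligible: A, B, C
Pot 2: 40 chips, eligible: B, C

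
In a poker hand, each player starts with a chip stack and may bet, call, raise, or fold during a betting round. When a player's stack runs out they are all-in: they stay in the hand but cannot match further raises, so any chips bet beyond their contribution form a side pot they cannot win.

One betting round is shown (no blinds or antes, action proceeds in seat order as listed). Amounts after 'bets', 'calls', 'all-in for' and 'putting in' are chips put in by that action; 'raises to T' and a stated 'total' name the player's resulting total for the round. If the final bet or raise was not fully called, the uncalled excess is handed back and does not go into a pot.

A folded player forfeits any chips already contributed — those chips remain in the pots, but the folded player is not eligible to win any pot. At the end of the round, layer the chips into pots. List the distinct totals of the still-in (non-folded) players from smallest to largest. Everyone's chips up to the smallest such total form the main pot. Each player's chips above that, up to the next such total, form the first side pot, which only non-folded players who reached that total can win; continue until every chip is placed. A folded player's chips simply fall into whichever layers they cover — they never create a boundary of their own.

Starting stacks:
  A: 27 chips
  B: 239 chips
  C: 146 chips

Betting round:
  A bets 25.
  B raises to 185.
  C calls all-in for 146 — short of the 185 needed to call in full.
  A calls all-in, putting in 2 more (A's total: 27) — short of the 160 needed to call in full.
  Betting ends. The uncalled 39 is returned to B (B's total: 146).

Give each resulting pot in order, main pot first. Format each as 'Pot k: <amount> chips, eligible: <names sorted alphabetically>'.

Pot 1: 81 chips, eligible: A, B, C
Pot 2: 238 chips, eligible: B, C

Derivation:
Contributions (after 39 returned to B): A=27, B=146, C=146
Pot levels (distinct totals of non-folded players): 27, 146
Layer 1-27: 27 each from A, B, C = 27*3 = 81 chips; eligible A, B, C
Layer 28-146: 119 each from B, C = 119*2 = 238 chips; eligible B, C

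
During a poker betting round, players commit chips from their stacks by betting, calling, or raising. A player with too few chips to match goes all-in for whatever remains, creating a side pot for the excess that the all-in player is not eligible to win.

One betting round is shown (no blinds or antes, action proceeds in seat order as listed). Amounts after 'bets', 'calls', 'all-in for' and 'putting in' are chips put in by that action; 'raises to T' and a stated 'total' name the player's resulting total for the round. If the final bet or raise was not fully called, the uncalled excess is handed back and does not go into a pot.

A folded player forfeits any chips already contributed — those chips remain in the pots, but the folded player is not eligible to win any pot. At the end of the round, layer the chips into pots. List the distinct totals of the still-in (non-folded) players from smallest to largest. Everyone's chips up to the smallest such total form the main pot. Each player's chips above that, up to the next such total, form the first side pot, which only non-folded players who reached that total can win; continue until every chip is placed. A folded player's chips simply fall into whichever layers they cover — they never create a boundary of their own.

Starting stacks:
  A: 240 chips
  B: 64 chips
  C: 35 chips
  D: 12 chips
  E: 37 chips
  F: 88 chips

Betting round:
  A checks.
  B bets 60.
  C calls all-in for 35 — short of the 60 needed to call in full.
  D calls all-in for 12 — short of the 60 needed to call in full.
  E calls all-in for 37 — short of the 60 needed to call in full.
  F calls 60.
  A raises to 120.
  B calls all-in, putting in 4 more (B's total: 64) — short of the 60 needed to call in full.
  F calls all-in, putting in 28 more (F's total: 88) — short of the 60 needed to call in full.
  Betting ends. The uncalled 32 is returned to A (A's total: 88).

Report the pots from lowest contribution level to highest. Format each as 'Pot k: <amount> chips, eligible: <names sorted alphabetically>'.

Contributions (after 32 returned to A): A=88, B=64, C=35, D=12, E=37, F=88
Pot levels (distinct totals of non-folded players): 12, 35, 37, 64, 88
Layer 1-12: 12 each from A, B, C, D, E, F = 12*6 = 72 chips; eligible A, B, C, D, E, F
Layer 13-35: 23 each from A, B, C, E, F = 23*5 = 115 chips; eligible A, B, C, E, F
Layer 36-37: 2 each from A, B, E, F = 2*4 = 8 chips; eligible A, B, E, F
Layer 38-64: 27 each from A, B, F = 27*3 = 81 chips; eligible A, B, F
Layer 65-88: 24 each from A, F = 24*2 = 48 chips; eligible A, F

Pot 1: 72 chips, eligible: A, B, C, D, E, F
Pot 2: 115 chips, eligible: A, B, C, E, F
Pot 3: 8 chips, eligible: A, B, E, F
Pot 4: 81 chips, eligible: A, B, F
Pot 5: 48 chips, eligible: A, F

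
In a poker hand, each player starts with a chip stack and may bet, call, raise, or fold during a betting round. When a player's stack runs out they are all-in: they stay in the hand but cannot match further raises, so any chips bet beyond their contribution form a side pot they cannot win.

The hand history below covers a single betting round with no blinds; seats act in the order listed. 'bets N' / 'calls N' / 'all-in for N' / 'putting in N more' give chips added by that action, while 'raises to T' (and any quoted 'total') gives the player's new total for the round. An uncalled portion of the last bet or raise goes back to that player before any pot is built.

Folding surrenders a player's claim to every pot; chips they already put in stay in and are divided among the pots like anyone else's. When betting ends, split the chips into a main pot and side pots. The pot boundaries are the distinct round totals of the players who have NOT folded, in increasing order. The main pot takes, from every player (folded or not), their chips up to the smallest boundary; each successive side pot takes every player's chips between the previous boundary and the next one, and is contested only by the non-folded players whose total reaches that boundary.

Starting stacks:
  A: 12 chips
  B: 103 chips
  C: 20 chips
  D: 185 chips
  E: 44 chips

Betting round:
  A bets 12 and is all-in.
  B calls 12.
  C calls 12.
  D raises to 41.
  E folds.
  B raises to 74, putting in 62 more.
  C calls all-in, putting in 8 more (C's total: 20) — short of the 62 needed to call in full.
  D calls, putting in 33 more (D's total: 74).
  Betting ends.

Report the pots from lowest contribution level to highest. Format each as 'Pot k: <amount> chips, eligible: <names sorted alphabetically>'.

Contributions: A=12, B=74, C=20, D=74
Folded: E
Pot levels (distinct totals of non-folded players): 12, 20, 74
Layer 1-12: 12 each from A, B, C, D = 12*4 = 48 chips; eligible A, B, C, D
Layer 13-20: 8 each from B, C, D = 8*3 = 24 chips; eligible B, C, D
Layer 21-74: 54 each from B, D = 54*2 = 108 chips; eligible B, D

Pot 1: 48 chips, eligible: A, B, C, D
Pot 2: 24 chips, eligible: B, C, D
Pot 3: 108 chips, eligible: B, D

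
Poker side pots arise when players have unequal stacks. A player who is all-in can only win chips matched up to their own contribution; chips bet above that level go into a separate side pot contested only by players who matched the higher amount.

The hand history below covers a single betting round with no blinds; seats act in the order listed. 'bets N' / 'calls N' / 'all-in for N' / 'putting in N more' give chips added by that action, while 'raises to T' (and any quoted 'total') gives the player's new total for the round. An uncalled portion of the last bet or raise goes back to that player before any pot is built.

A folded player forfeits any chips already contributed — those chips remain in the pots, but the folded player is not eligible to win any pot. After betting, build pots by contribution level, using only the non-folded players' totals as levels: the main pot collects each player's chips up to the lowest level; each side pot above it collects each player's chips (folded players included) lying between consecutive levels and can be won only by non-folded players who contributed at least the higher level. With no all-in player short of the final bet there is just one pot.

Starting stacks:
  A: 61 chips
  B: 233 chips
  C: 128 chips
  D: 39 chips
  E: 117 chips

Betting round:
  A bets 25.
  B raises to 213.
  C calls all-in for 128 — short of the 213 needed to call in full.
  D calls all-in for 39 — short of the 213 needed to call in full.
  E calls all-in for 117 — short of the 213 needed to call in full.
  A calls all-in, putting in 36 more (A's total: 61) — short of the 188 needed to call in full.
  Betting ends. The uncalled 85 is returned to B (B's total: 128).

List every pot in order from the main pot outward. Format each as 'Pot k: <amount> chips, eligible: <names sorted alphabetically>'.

Contributions (after 85 returned to B): A=61, B=128, C=128, D=39, E=117
Pot levels (distinct totals of non-folded players): 39, 61, 117, 128
Layer 1-39: 39 each from A, B, C, D, E = 39*5 = 195 chips; eligible A, B, C, D, E
Layer 40-61: 22 each from A, B, C, E = 22*4 = 88 chips; eligible A, B, C, E
Layer 62-117: 56 each from B, C, E = 56*3 = 168 chips; eligible B, C, E
Layer 118-128: 11 each from B, C = 11*2 = 22 chips; eligible B, C

Pot 1: 195 chips, eligible: A, B, C, D, E
Pot 2: 88 chips, eligible: A, B, C, E
Pot 3: 168 chips, eligible: B, C, E
Pot 4: 22 chips, eligible: B, C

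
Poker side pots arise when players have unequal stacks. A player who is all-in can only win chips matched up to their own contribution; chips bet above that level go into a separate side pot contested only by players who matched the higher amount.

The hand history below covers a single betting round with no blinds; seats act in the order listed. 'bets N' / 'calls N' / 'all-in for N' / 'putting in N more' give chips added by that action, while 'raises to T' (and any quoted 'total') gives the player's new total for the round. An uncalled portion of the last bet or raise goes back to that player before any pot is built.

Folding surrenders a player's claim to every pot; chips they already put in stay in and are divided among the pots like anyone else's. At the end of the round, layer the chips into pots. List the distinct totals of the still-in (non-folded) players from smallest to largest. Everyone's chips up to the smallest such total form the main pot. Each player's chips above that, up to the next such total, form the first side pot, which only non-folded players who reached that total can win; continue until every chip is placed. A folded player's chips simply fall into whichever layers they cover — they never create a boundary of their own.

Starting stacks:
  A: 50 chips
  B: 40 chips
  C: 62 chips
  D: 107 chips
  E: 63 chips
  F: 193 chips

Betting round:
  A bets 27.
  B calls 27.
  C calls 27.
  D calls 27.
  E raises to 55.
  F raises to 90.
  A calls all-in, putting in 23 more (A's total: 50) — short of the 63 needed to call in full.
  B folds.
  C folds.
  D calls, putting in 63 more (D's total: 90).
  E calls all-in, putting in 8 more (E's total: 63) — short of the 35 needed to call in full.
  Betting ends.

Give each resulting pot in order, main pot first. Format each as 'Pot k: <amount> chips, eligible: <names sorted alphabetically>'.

Contributions: A=50, B=27, C=27, D=90, E=63, F=90
Folded: B, C
Pot levels (distinct totals of non-folded players): 50, 63, 90
Layer 1-50: A 50 + B 27 + C 27 + D 50 + E 50 + F 50 = 254 chips; eligible A, D, E, F
Layer 51-63: 13 each from D, E, F = 13*3 = 39 chips; eligible D, E, F
Layer 64-90: 27 each from D, F = 27*2 = 54 chips; eligible D, F

Pot 1: 254 chips, eligible: A, D, E, F
Pot 2: 39 chips, eligible: D, E, F
Pot 3: 54 chips, eligible: D, F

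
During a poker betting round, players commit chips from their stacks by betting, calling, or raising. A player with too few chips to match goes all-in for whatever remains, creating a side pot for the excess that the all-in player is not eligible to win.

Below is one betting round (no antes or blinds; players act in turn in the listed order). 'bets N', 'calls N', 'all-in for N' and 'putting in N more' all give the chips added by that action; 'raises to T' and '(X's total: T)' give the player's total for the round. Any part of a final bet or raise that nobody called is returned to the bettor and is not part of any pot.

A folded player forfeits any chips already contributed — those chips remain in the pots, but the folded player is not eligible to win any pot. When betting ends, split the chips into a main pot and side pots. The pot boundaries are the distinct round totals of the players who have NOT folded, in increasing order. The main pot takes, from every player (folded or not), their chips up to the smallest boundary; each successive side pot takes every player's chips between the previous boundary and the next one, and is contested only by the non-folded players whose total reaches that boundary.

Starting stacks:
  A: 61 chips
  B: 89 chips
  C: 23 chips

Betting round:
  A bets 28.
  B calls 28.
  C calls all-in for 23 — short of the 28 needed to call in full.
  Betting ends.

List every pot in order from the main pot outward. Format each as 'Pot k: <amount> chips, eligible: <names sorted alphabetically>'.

Pot 1: 69 chips, eligible: A, B, C
Pot 2: 10 chips, eligible: A, B

Derivation:
Contributions: A=28, B=28, C=23
Pot levels (distinct totals of non-folded players): 23, 28
Layer 1-23: 23 each from A, B, C = 23*3 = 69 chips; eligible A, B, C
Layer 24-28: 5 each from A, B = 5*2 = 10 chips; eligible A, B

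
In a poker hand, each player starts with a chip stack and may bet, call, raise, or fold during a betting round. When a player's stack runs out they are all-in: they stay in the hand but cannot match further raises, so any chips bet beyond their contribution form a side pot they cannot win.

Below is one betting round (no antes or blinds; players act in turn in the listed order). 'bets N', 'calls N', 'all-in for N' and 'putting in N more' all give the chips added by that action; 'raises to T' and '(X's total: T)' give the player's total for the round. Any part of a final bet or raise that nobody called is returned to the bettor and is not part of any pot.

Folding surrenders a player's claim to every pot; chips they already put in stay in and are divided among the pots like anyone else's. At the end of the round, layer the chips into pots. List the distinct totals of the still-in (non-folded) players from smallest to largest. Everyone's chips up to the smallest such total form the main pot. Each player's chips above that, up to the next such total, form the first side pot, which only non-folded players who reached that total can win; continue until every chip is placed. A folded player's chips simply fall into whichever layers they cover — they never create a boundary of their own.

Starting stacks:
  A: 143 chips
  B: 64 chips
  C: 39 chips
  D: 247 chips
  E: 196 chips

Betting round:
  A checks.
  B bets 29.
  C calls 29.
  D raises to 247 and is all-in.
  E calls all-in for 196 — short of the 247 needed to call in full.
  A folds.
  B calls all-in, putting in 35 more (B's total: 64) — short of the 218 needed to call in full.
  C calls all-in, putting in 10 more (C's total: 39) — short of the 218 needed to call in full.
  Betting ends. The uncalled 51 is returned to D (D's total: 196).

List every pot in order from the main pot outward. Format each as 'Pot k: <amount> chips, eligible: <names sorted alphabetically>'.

Pot 1: 156 chips, eligible: B, C, D, E
Pot 2: 75 chips, eligible: B, D, E
Pot 3: 264 chips, eligible: D, E

Derivation:
Contributions (after 51 returned to D): B=64, C=39, D=196, E=196
Folded: A
Pot levels (distinct totals of non-folded players): 39, 64, 196
Layer 1-39: 39 each from B, C, D, E = 39*4 = 156 chips; eligible B, C, D, E
Layer 40-64: 25 each from B, D, E = 25*3 = 75 chips; eligible B, D, E
Layer 65-196: 132 each from D, E = 132*2 = 264 chips; eligible D, E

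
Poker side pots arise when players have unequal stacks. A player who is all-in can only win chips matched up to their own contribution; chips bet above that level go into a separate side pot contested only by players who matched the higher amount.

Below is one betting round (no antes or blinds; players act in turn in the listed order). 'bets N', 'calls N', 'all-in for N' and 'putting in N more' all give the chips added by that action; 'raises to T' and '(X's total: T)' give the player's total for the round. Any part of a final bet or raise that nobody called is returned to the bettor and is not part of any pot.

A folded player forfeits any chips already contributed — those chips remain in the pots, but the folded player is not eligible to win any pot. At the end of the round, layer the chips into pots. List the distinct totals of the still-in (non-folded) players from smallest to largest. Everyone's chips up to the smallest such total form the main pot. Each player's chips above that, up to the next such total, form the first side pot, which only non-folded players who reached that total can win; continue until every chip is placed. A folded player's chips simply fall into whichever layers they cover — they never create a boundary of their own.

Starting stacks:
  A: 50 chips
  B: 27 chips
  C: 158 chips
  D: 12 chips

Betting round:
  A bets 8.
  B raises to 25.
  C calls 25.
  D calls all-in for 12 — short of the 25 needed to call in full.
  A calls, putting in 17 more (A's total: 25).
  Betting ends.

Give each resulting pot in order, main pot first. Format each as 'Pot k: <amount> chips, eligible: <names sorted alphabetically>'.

Contributions: A=25, B=25, C=25, D=12
Pot levels (distinct totals of non-folded players): 12, 25
Layer 1-12: 12 each from A, B, C, D = 12*4 = 48 chips; eligible A, B, C, D
Layer 13-25: 13 each from A, B, C = 13*3 = 39 chips; eligible A, B, C

Pot 1: 48 chips, eligible: A, B, C, D
Pot 2: 39 chips, eligible: A, B, C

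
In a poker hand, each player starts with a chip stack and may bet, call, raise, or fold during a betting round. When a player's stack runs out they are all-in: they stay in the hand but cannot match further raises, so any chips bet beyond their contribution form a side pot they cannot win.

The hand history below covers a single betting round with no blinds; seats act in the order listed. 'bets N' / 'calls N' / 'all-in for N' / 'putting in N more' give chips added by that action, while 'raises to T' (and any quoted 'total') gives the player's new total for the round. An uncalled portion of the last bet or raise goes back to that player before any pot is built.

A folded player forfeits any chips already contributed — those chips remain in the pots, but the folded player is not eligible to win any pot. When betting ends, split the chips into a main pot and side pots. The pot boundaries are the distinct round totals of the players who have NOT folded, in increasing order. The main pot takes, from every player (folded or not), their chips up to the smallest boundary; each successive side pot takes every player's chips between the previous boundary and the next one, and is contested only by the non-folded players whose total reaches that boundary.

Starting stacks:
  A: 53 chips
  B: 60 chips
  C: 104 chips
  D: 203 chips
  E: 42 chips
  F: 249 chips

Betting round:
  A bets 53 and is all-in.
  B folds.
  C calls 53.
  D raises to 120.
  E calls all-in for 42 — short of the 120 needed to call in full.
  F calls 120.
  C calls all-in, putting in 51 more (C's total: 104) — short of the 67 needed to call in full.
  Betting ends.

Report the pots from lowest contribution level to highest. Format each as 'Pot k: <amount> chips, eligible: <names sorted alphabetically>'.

Contributions: A=53, C=104, D=120, E=42, F=120
Folded: B
Pot levels (distinct totals of non-folded players): 42, 53, 104, 120
Layer 1-42: 42 each from A, C, D, E, F = 42*5 = 210 chips; eligible A, C, D, E, F
Layer 43-53: 11 each from A, C, D, F = 11*4 = 44 chips; eligible A, C, D, F
Layer 54-104: 51 each from C, D, F = 51*3 = 153 chips; eligible C, D, F
Layer 105-120: 16 each from D, F = 16*2 = 32 chips; eligible D, F

Pot 1: 210 chips, eligible: A, C, D, E, F
Pot 2: 44 chips, eligible: A, C, D, F
Pot 3: 153 chips, eligible: C, D, F
Pot 4: 32 chips, eligible: D, F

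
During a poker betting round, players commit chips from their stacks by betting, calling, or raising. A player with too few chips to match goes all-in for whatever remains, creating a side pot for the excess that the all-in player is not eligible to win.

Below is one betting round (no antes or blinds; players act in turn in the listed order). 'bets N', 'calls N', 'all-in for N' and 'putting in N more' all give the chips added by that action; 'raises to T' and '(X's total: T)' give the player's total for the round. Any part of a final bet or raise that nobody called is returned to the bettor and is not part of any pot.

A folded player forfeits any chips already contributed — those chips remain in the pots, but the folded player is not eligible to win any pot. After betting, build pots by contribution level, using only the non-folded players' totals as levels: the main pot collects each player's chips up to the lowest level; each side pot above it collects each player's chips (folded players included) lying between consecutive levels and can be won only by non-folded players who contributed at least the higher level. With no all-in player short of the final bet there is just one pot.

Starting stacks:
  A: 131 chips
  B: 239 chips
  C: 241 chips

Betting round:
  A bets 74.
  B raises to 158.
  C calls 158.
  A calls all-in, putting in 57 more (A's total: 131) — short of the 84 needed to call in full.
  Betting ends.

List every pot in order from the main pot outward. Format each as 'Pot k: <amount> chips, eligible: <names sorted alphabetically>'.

Pot 1: 393 chips, eligible: A, B, C
Pot 2: 54 chips, eligible: B, C

Derivation:
Contributions: A=131, B=158, C=158
Pot levels (distinct totals of non-folded players): 131, 158
Layer 1-131: 131 each from A, B, C = 131*3 = 393 chips; eligible A, B, C
Layer 132-158: 27 each from B, C = 27*2 = 54 chips; eligible B, C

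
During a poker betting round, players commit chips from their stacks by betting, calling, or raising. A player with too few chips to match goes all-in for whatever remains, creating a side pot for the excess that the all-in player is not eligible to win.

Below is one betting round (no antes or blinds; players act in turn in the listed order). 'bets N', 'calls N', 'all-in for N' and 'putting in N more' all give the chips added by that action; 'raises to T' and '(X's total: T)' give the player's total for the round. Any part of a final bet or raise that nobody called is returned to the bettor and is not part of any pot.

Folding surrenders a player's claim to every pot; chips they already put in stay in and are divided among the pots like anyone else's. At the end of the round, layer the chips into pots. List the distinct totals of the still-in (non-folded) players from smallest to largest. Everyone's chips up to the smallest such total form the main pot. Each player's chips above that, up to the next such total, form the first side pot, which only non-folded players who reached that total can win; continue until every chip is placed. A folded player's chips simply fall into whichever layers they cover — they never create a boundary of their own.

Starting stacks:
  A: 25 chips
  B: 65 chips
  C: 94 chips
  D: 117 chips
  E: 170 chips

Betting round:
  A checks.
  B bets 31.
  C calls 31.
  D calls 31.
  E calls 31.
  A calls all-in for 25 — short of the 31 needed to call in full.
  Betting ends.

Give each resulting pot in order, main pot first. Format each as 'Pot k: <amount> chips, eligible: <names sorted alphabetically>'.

Pot 1: 125 chips, eligible: A, B, C, D, E
Pot 2: 24 chips, eligible: B, C, D, E

Derivation:
Contributions: A=25, B=31, C=31, D=31, E=31
Pot levels (distinct totals of non-folded players): 25, 31
Layer 1-25: 25 each from A, B, C, D, E = 25*5 = 125 chips; eligible A, B, C, D, E
Layer 26-31: 6 each from B, C, D, E = 6*4 = 24 chips; eligible B, C, D, E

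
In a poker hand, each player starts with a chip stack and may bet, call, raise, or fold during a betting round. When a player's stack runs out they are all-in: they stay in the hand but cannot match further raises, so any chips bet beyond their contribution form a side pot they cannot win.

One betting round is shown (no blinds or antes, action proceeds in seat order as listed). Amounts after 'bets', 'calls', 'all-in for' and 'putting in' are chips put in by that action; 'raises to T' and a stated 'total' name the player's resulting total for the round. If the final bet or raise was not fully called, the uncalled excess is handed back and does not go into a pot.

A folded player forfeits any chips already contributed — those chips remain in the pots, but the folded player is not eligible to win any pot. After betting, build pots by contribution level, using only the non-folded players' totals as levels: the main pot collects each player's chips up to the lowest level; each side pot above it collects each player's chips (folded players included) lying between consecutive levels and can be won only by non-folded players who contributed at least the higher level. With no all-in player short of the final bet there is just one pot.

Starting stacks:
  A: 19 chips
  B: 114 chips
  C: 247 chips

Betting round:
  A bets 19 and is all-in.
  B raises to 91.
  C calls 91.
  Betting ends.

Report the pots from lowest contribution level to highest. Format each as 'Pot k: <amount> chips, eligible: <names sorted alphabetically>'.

Pot 1: 57 chips, eligible: A, B, C
Pot 2: 144 chips, eligible: B, C

Derivation:
Contributions: A=19, B=91, C=91
Pot levels (distinct totals of non-folded players): 19, 91
Layer 1-19: 19 each from A, B, C = 19*3 = 57 chips; eligible A, B, C
Layer 20-91: 72 each from B, C = 72*2 = 144 chips; eligible B, C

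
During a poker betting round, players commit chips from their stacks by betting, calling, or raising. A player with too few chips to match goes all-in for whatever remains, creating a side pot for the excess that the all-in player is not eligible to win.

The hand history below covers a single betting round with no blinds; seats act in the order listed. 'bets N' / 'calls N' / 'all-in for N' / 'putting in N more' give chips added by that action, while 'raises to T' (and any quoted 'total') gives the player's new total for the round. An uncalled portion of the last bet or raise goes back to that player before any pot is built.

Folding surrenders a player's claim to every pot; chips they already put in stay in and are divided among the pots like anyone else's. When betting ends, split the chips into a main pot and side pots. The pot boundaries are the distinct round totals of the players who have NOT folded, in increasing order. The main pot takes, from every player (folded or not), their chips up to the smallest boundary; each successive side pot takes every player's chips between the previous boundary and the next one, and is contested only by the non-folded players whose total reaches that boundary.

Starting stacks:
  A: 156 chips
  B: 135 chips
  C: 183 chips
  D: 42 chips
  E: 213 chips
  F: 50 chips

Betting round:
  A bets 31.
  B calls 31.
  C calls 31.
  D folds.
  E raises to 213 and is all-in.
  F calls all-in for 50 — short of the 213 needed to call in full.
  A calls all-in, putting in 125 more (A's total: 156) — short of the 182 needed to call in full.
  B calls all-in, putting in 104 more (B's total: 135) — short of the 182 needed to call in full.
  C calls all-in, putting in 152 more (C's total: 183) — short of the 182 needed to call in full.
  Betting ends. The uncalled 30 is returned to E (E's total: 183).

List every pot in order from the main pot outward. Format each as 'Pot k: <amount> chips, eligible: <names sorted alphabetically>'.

Contributions (after 30 returned to E): A=156, B=135, C=183, E=183, F=50
Folded: D
Pot levels (distinct totals of non-folded players): 50, 135, 156, 183
Layer 1-50: 50 each from A, B, C, E, F = 50*5 = 250 chips; eligible A, B, C, E, F
Layer 51-135: 85 each from A, B, C, E = 85*4 = 340 chips; eligible A, B, C, E
Layer 136-156: 21 each from A, C, E = 21*3 = 63 chips; eligible A, C, E
Layer 157-183: 27 each from C, E = 27*2 = 54 chips; eligible C, E

Pot 1: 250 chips, eligible: A, B, C, E, F
Pot 2: 340 chips, eligible: A, B, C, E
Pot 3: 63 chips, eligible: A, C, E
Pot 4: 54 chips, eligible: C, E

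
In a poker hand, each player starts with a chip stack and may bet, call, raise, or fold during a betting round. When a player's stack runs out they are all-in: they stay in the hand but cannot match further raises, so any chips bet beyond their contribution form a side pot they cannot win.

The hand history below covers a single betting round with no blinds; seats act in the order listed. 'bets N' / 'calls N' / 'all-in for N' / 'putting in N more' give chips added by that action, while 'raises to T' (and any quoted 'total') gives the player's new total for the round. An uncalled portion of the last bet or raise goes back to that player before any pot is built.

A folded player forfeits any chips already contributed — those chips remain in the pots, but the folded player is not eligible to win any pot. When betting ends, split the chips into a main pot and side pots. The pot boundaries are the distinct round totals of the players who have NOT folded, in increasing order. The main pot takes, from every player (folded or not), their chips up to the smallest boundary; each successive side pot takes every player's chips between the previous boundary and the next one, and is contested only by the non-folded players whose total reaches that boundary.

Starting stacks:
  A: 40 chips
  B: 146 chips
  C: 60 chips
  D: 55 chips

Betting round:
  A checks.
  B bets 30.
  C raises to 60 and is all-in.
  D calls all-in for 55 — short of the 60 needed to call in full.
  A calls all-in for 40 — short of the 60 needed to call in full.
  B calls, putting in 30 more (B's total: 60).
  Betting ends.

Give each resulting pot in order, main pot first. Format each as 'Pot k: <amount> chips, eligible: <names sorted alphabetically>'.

Pot 1: 160 chips, eligible: A, B, C, D
Pot 2: 45 chips, eligible: B, C, D
Pot 3: 10 chips, eligible: B, C

Derivation:
Contributions: A=40, B=60, C=60, D=55
Pot levels (distinct totals of non-folded players): 40, 55, 60
Layer 1-40: 40 each from A, B, C, D = 40*4 = 160 chips; eligible A, B, C, D
Layer 41-55: 15 each from B, C, D = 15*3 = 45 chips; eligible B, C, D
Layer 56-60: 5 each from B, C = 5*2 = 10 chips; eligible B, C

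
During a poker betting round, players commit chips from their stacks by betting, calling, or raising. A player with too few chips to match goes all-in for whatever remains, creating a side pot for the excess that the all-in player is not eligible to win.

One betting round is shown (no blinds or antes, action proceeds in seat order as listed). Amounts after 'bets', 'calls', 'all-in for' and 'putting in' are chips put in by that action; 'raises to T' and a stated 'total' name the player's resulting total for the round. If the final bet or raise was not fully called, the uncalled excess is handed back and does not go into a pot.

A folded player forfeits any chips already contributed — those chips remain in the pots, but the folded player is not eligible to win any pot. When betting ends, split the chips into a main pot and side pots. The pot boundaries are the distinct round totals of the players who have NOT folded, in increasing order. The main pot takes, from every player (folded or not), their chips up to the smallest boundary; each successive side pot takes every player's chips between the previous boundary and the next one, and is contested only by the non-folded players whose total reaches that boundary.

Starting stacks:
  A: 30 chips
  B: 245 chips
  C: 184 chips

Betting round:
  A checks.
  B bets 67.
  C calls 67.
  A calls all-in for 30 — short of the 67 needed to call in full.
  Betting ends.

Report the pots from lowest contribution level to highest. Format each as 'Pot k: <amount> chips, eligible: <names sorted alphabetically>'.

Pot 1: 90 chips, eligible: A, B, C
Pot 2: 74 chips, eligible: B, C

Derivation:
Contributions: A=30, B=67, C=67
Pot levels (distinct totals of non-folded players): 30, 67
Layer 1-30: 30 each from A, B, C = 30*3 = 90 chips; eligible A, B, C
Layer 31-67: 37 each from B, C = 37*2 = 74 chips; eligible B, C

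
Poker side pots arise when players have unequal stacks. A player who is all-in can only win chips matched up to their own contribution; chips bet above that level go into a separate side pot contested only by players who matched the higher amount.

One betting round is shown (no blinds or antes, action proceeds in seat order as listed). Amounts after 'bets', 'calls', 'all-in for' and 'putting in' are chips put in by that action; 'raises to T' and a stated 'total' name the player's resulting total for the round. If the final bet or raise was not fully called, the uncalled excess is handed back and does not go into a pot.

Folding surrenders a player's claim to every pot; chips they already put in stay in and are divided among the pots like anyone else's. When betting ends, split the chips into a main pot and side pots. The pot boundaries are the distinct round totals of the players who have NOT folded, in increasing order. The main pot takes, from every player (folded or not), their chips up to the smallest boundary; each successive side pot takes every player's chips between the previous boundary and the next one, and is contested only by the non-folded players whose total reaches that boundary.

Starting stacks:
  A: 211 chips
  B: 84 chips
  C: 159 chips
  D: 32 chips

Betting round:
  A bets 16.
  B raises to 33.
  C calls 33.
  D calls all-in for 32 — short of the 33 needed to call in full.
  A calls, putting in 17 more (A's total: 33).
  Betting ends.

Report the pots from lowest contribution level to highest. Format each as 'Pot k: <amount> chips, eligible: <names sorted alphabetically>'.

Pot 1: 128 chips, eligible: A, B, C, D
Pot 2: 3 chips, eligible: A, B, C

Derivation:
Contributions: A=33, B=33, C=33, D=32
Pot levels (distinct totals of non-folded players): 32, 33
Layer 1-32: 32 each from A, B, C, D = 32*4 = 128 chips; eligible A, B, C, D
Layer 33-33: 1 each from A, B, C = 1*3 = 3 chips; eligible A, B, C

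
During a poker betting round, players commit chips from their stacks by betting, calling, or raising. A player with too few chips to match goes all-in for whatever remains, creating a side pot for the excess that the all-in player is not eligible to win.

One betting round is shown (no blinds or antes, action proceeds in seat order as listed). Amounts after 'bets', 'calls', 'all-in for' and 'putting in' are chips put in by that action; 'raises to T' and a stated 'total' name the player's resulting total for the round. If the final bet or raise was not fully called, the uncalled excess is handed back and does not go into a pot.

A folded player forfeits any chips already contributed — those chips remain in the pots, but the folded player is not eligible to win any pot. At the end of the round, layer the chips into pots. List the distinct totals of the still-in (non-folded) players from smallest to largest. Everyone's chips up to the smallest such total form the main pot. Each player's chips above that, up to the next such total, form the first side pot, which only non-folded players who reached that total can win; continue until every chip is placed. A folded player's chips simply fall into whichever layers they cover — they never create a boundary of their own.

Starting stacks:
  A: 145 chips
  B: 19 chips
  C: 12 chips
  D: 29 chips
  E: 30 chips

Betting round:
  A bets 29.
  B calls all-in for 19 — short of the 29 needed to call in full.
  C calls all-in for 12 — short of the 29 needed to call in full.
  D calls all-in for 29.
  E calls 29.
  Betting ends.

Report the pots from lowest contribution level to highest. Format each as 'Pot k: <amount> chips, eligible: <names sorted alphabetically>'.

Contributions: A=29, B=19, C=12, D=29, E=29
Pot levels (distinct totals of non-folded players): 12, 19, 29
Layer 1-12: 12 each from A, B, C, D, E = 12*5 = 60 chips; eligible A, B, C, D, E
Layer 13-19: 7 each from A, B, D, E = 7*4 = 28 chips; eligible A, B, D, E
Layer 20-29: 10 each from A, D, E = 10*3 = 30 chips; eligible A, D, E

Pot 1: 60 chips, eligible: A, B, C, D, E
Pot 2: 28 chips, eligible: A, B, D, E
Pot 3: 30 chips, eligible: A, D, E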